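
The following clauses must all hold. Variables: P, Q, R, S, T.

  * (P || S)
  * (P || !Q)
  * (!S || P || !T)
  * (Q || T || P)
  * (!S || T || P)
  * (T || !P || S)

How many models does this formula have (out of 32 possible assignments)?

12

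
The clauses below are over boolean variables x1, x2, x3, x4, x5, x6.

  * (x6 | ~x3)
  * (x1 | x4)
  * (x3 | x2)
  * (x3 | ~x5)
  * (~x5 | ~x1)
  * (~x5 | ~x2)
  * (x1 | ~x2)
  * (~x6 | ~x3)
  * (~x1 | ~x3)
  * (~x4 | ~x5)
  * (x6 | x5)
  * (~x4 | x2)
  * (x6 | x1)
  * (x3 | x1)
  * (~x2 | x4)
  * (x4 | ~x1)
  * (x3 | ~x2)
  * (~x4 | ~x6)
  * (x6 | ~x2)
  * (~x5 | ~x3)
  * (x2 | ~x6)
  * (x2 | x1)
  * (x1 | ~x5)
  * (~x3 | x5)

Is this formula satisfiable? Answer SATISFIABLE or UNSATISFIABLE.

UNSATISFIABLE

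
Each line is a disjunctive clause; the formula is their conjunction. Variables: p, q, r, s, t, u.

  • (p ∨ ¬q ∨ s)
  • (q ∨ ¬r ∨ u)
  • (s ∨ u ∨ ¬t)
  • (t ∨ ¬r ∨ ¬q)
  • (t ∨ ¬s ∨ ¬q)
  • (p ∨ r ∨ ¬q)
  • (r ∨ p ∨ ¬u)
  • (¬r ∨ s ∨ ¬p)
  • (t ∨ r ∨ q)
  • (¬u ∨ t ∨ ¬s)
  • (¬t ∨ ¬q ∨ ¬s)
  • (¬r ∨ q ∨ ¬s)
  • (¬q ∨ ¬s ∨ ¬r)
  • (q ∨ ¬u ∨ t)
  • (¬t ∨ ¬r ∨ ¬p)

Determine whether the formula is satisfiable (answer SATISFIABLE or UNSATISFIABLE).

Branch on p: take p = True.
Try q = False.
The remaining clauses are satisfied by r = False, s = True, t = True, u = False.
Every clause has at least one true literal under this assignment.
So p=1  q=0  r=0  s=1  t=1  u=0 is a satisfying assignment.

SATISFIABLE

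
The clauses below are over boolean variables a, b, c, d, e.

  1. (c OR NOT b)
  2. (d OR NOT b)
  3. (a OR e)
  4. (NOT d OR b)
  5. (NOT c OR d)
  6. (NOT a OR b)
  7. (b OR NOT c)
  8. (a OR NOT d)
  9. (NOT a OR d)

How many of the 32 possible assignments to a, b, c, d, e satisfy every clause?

The models are:
  a=F b=F c=F d=F e=T
  a=T b=T c=T d=T e=F
  a=T b=T c=T d=T e=T
Count: 3.

3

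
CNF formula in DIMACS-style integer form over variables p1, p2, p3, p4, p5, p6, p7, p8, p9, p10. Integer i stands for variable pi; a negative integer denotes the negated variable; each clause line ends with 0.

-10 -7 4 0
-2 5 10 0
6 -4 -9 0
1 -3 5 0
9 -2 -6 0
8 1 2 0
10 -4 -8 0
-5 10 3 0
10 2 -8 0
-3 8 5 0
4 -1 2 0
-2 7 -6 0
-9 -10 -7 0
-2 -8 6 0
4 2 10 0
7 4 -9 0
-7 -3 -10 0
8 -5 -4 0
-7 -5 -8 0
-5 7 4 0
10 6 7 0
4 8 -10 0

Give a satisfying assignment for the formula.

Try p1 = False.
Set p2 = True and propagate.
Set p3 = False and propagate.
The remaining clauses are satisfied by p4 = True, p5 = False, p6 = False, p7 = True, p8 = False, p9 = False, p10 = True.
Check each clause:
  1. (p4 || !p10 || !p7) — p4 is true.
  2. (p10 || !p2 || p5) — p10 is true.
  3. (!p9 || !p4 || p6) — !p9 is true.
  4. (!p3 || p5 || p1) — !p3 is true.
  5. (p9 || !p2 || !p6) — !p6 is true.
  6. (p8 || p1 || p2) — p2 is true.
  7. (!p4 || p10 || !p8) — !p8 is true.
  8. (!p5 || p10 || p3) — p10 is true.
  9. (p10 || p2 || !p8) — !p8 is true.
  10. (!p3 || p8 || p5) — !p3 is true.
  11. (p2 || !p1 || p4) — p2 is true.
  12. (!p2 || p7 || !p6) — !p6 is true.
  13. (!p7 || !p9 || !p10) — !p9 is true.
  14. (p6 || !p2 || !p8) — !p8 is true.
  15. (p10 || p2 || p4) — p2 is true.
  16. (p4 || p7 || !p9) — !p9 is true.
  17. (!p3 || !p7 || !p10) — !p3 is true.
  18. (p8 || !p5 || !p4) — !p5 is true.
  19. (!p5 || !p8 || !p7) — !p8 is true.
  20. (p7 || p4 || !p5) — !p5 is true.
  21. (p7 || p10 || p6) — p10 is true.
  22. (!p10 || p8 || p4) — p4 is true.

p1=F, p2=T, p3=F, p4=T, p5=F, p6=F, p7=T, p8=F, p9=F, p10=T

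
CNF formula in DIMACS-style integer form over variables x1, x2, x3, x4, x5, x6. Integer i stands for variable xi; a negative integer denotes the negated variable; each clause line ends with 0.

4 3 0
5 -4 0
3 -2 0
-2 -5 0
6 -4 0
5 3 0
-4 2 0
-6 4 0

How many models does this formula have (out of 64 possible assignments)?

6

Satisfying assignments:
  x1=F x2=F x3=T x4=F x5=F x6=F
  x1=F x2=F x3=T x4=F x5=T x6=F
  x1=F x2=T x3=T x4=F x5=F x6=F
  x1=T x2=F x3=T x4=F x5=F x6=F
  x1=T x2=F x3=T x4=F x5=T x6=F
  x1=T x2=T x3=T x4=F x5=F x6=F
That's 6 in total.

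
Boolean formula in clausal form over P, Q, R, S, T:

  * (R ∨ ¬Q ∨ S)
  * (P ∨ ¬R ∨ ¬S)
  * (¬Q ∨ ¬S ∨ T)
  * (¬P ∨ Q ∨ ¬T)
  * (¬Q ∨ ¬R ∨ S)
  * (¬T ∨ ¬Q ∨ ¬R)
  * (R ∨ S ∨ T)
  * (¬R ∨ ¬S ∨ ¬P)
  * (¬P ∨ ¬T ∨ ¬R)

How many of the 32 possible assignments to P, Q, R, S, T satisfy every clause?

Case analysis on R and S:
  R=T, S=T: a clause becomes empty — 0.
  R=T, S=F: remaining (P,Q,T) ∈ {(F,F,F); (F,F,T); (T,F,F)} — 3.
  R=F, S=T: 5 of the 8 assignments to (P,Q,T) work.
  R=F, S=F: remaining (P,Q,T) ∈ {(F,F,T)} — 1.
Total: 0 + 3 + 5 + 1 = 9.

9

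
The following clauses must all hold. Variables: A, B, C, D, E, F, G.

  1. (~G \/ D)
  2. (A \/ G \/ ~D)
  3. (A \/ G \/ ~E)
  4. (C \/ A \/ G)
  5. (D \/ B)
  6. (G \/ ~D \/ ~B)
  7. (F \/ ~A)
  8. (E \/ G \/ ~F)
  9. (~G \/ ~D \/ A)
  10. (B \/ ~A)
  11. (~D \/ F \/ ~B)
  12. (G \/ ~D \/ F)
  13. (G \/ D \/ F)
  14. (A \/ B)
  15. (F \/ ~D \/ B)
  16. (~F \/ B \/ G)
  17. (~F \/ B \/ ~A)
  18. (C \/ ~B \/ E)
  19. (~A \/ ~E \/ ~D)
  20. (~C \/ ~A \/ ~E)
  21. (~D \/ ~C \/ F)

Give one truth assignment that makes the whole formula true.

A = True, B = True, C = False, D = False, E = True, F = True, G = False

Set A = True and propagate.
  then F is forced to True.
  then B is forced to True.
Try C = False.
  then E is forced to True.
  then D is forced to False.
  then G is forced to False.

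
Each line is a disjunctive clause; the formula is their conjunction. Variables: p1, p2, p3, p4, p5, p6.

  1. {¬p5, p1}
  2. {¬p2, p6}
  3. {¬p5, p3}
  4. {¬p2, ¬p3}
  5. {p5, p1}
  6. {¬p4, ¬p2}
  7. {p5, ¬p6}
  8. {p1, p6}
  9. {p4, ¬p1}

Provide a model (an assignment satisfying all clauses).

Pure literal: p2 appears only negated; assign p2 = False.
Try p1 = True.
  then p4 is forced to True.
Set p3 = True and propagate.
Set p5 = True and propagate.
p6 is now unconstrained; take p6 = True.
Every clause has at least one true literal under this assignment.
Check each clause:
  1. {¬p5, p1} — p1 is true.
  2. {¬p2, p6} — p6 is true.
  3. {p3, ¬p5} — p3 is true.
  4. {¬p3, ¬p2} — ¬p2 is true.
  5. {p1, p5} — p1 is true.
  6. {¬p2, ¬p4} — ¬p2 is true.
  7. {¬p6, p5} — p5 is true.
  8. {p1, p6} — p1 is true.
  9. {p4, ¬p1} — p4 is true.

p1 = True, p2 = False, p3 = True, p4 = True, p5 = True, p6 = True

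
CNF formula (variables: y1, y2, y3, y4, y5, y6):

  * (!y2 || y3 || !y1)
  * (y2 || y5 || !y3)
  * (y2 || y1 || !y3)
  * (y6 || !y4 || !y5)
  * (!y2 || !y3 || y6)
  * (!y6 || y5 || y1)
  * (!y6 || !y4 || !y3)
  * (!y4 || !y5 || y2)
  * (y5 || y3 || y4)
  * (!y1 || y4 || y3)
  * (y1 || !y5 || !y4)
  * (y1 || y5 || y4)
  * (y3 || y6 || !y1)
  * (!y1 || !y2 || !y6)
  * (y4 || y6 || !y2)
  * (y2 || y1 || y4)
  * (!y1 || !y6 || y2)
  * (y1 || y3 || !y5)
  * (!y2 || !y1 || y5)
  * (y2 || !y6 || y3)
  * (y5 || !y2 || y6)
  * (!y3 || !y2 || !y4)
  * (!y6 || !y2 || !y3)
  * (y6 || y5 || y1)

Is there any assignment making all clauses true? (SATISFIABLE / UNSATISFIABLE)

SATISFIABLE

Set y1 = True and propagate.
Set y2 = False and propagate.
  then y6 is forced to False.
  then y3 is forced to True.
  then y5 is forced to True.
  then y4 is forced to False.
Every clause has at least one true literal under this assignment.
So y1=T, y2=F, y3=T, y4=F, y5=T, y6=F is a satisfying assignment.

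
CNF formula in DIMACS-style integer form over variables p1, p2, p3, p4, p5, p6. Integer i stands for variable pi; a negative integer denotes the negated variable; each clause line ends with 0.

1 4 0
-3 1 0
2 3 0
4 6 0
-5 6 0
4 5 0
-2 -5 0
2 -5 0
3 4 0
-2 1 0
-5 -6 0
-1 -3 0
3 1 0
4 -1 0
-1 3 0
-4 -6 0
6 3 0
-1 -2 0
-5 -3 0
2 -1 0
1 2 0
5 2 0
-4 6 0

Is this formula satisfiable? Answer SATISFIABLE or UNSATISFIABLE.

p1 = True:
  propagation gives p3=False; an empty clause results — contradiction.
p1 = False:
  propagation gives p4=True, p3=False; an empty clause results — contradiction.
Every branch closes, so no satisfying assignment exists.

UNSATISFIABLE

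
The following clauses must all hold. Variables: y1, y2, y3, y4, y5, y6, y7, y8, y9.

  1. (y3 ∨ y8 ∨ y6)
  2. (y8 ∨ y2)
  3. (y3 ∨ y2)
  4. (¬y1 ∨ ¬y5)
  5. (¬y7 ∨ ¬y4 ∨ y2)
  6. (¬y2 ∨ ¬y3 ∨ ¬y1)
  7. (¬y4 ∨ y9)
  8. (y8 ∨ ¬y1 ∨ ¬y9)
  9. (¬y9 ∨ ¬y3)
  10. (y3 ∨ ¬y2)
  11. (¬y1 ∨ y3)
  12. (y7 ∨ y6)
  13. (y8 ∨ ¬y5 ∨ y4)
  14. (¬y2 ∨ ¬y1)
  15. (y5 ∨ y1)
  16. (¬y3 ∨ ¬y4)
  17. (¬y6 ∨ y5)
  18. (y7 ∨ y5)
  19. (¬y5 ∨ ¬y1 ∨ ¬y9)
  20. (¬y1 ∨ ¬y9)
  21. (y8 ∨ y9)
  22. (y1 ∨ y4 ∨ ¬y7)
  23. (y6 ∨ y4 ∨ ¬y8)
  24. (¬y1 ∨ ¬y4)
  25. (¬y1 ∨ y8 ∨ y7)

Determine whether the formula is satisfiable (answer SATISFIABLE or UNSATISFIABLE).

SATISFIABLE

Try y1 = False.
  then y5 is forced to True.
Try y2 = False.
  then y8 is forced to True.
  then y3 is forced to True.
  then y9 is forced to False.
  then y4 is forced to False.
  then y7 is forced to False.
  then y6 is forced to True.
Every clause has at least one true literal under this assignment.
So y1 = 0, y2 = 0, y3 = 1, y4 = 0, y5 = 1, y6 = 1, y7 = 0, y8 = 1, y9 = 0 is a satisfying assignment.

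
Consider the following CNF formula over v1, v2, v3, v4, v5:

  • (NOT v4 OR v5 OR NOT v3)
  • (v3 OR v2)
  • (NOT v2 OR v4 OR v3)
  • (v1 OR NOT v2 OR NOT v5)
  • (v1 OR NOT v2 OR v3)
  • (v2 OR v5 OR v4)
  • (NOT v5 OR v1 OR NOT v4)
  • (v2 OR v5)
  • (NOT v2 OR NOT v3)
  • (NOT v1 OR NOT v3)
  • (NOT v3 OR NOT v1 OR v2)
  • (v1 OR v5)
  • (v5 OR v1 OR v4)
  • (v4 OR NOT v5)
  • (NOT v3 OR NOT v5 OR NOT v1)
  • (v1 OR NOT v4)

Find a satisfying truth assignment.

v1=T  v2=T  v3=F  v4=T  v5=T

Check each clause:
  1. (NOT v3 OR NOT v4 OR v5) — NOT v3 is true.
  2. (v3 OR v2) — v2 is true.
  3. (v4 OR NOT v2 OR v3) — v4 is true.
  4. (NOT v2 OR v1 OR NOT v5) — v1 is true.
  5. (v1 OR NOT v2 OR v3) — v1 is true.
  6. (v5 OR v4 OR v2) — v2 is true.
  7. (NOT v4 OR v1 OR NOT v5) — v1 is true.
  8. (v2 OR v5) — v2 is true.
  9. (NOT v2 OR NOT v3) — NOT v3 is true.
  10. (NOT v3 OR NOT v1) — NOT v3 is true.
  11. (NOT v3 OR v2 OR NOT v1) — v2 is true.
  12. (v1 OR v5) — v1 is true.
  13. (v4 OR v5 OR v1) — v1 is true.
  14. (v4 OR NOT v5) — v4 is true.
  15. (NOT v3 OR NOT v5 OR NOT v1) — NOT v3 is true.
  16. (v1 OR NOT v4) — v1 is true.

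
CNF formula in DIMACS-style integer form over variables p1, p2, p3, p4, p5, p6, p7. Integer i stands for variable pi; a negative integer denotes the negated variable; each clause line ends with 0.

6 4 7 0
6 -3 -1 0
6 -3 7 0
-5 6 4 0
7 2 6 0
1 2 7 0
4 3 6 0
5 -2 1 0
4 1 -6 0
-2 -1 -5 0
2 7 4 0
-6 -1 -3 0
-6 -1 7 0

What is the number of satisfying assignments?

26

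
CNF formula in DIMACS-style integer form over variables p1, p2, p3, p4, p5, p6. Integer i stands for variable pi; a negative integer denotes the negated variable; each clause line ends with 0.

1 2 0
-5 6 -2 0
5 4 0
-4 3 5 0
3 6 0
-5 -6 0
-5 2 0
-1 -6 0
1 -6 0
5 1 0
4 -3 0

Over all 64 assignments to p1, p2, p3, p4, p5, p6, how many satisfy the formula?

Satisfying assignments:
  p1=T p2=F p3=T p4=T p5=F p6=F
  p1=T p2=T p3=T p4=T p5=F p6=F
Count: 2.

2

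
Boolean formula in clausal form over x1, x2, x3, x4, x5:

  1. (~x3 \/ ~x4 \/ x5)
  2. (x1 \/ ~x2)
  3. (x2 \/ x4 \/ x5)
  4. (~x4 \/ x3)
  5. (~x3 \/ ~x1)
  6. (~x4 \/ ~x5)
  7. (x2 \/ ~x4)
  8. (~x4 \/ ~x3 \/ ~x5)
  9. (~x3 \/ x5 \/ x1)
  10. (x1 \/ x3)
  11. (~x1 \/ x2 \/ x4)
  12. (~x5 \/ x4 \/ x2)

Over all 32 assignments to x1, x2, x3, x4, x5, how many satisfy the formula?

2

Satisfying assignments:
  x1=1 x2=1 x3=0 x4=0 x5=0
  x1=1 x2=1 x3=0 x4=0 x5=1
Count: 2.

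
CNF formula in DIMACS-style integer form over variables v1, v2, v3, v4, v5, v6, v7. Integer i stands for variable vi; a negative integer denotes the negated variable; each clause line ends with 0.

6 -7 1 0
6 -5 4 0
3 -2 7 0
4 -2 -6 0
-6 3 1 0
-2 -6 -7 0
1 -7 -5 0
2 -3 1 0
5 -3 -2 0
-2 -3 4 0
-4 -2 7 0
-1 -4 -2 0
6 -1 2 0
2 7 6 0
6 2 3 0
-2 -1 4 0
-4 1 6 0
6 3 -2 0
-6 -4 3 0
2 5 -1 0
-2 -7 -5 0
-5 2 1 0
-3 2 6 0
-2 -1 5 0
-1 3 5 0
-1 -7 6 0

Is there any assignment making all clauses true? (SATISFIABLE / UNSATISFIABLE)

Set v1 = True and propagate.
Branch on v2: take v2 = False.
  then v6 is forced to True.
  then v5 is forced to True.
For the remaining variables, v3 = True, v4 = False, v7 = True works.
Every clause has at least one true literal under this assignment.
So v1=True, v2=False, v3=True, v4=False, v5=True, v6=True, v7=True is a satisfying assignment.

SATISFIABLE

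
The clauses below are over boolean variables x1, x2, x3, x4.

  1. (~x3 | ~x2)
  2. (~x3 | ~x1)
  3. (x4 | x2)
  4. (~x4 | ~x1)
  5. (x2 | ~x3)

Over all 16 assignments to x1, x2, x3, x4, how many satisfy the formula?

4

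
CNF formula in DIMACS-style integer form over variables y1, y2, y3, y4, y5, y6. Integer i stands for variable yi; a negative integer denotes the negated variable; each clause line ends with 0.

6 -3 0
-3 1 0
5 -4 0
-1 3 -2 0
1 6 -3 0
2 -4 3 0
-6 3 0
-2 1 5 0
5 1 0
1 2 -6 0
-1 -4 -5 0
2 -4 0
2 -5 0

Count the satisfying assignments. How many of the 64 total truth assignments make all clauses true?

The models are:
  y1=0 y2=1 y3=0 y4=0 y5=1 y6=0
  y1=0 y2=1 y3=0 y4=1 y5=1 y6=0
  y1=1 y2=0 y3=0 y4=0 y5=0 y6=0
  y1=1 y2=0 y3=1 y4=0 y5=0 y6=1
  y1=1 y2=1 y3=1 y4=0 y5=0 y6=1
  y1=1 y2=1 y3=1 y4=0 y5=1 y6=1
Count: 6.

6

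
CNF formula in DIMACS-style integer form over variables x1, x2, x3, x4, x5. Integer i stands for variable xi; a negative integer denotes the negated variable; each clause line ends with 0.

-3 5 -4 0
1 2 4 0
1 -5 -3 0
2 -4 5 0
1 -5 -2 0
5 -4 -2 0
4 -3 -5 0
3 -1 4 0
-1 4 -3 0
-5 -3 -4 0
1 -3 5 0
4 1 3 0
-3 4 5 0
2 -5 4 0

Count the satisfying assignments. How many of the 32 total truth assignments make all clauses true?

3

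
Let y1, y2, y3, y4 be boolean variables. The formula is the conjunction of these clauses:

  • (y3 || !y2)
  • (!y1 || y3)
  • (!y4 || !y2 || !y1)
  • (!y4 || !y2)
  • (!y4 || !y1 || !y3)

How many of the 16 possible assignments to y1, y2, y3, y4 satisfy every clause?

7

Satisfying assignments:
  y1=0 y2=0 y3=0 y4=0
  y1=0 y2=0 y3=0 y4=1
  y1=0 y2=0 y3=1 y4=0
  y1=0 y2=0 y3=1 y4=1
  y1=0 y2=1 y3=1 y4=0
  y1=1 y2=0 y3=1 y4=0
  y1=1 y2=1 y3=1 y4=0
Count: 7.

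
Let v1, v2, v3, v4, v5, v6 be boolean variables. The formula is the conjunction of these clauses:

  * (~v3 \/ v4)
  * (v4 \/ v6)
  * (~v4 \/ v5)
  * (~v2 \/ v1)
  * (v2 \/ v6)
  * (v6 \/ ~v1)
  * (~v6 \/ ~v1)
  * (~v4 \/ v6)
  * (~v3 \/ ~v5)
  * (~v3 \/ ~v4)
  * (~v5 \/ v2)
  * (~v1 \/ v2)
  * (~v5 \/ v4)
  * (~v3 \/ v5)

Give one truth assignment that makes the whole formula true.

v1 = False, v2 = False, v3 = False, v4 = False, v5 = False, v6 = True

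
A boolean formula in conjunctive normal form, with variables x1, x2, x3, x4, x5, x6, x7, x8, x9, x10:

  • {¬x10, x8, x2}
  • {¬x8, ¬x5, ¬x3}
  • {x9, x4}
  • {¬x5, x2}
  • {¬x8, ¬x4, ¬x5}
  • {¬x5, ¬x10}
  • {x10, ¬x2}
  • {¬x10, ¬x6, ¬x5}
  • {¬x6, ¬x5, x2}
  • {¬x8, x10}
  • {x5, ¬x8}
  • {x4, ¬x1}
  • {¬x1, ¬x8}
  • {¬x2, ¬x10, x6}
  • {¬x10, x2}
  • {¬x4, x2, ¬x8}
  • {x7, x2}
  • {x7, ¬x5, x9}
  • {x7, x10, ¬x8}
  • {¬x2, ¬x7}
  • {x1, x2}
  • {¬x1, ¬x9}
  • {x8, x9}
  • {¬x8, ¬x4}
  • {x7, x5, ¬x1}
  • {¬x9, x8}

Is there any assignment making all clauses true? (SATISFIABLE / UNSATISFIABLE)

x8 = True:
  propagation gives x10=True, x5=False; an empty clause results — contradiction.
x8 = False:
  propagation gives x9=True; an empty clause results — contradiction.
Every branch closes, so no satisfying assignment exists.

UNSATISFIABLE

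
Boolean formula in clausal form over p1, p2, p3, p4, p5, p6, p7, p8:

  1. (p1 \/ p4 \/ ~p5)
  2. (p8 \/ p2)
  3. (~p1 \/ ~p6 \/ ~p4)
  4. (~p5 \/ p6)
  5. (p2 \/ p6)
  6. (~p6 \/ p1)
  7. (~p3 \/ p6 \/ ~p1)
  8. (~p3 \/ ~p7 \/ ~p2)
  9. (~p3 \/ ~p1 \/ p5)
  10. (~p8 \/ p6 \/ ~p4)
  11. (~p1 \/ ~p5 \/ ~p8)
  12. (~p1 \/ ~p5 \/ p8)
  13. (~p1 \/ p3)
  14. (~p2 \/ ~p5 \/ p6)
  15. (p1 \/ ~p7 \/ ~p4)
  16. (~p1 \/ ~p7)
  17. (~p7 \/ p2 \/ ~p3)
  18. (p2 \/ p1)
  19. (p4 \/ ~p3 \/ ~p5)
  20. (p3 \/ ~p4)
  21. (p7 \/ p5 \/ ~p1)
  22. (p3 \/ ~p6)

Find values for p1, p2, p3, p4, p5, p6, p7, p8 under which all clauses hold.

Try p1 = False.
  then p6 is forced to False.
  then p5 is forced to False.
  then p2 is forced to True.
Branch on p3: take p3 = True.
  then p7 is forced to False.
The remaining clauses are satisfied by p4 = False, p8 = False.
Every clause has at least one true literal under this assignment.
Check each clause:
  1. (p4 \/ p1 \/ ~p5) — ~p5 is true.
  2. (p2 \/ p8) — p2 is true.
  3. (~p1 \/ ~p6 \/ ~p4) — ~p6 is true.
  4. (~p5 \/ p6) — ~p5 is true.
  5. (p2 \/ p6) — p2 is true.
  6. (p1 \/ ~p6) — ~p6 is true.
  7. (p6 \/ ~p1 \/ ~p3) — ~p1 is true.
  8. (~p7 \/ ~p2 \/ ~p3) — ~p7 is true.
  9. (~p1 \/ ~p3 \/ p5) — ~p1 is true.
  10. (~p8 \/ p6 \/ ~p4) — ~p8 is true.
  11. (~p5 \/ ~p8 \/ ~p1) — ~p8 is true.
  12. (p8 \/ ~p5 \/ ~p1) — ~p5 is true.
  13. (~p1 \/ p3) — p3 is true.
  14. (p6 \/ ~p5 \/ ~p2) — ~p5 is true.
  15. (p1 \/ ~p4 \/ ~p7) — ~p7 is true.
  16. (~p7 \/ ~p1) — ~p7 is true.
  17. (~p3 \/ p2 \/ ~p7) — ~p7 is true.
  18. (p2 \/ p1) — p2 is true.
  19. (p4 \/ ~p3 \/ ~p5) — ~p5 is true.
  20. (~p4 \/ p3) — p3 is true.
  21. (~p1 \/ p5 \/ p7) — ~p1 is true.
  22. (~p6 \/ p3) — ~p6 is true.

p1=False  p2=True  p3=True  p4=False  p5=False  p6=False  p7=False  p8=False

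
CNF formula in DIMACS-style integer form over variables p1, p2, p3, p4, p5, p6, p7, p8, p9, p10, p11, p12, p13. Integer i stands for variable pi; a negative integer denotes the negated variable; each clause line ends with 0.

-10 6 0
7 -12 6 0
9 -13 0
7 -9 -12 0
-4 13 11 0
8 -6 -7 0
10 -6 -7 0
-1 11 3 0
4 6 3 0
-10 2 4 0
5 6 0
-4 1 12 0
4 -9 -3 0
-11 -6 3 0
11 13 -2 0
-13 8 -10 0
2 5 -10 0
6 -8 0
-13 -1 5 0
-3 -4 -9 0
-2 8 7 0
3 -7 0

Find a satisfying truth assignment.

p5 occurs only positively in the remaining clauses — set p5 = True.
Set p1 = True and propagate.
Set p2 = False and propagate.
The remaining clauses are satisfied by p3 = True, p4 = False, p6 = True, p7 = False, p8 = True, p9 = False, p10 = False, p11 = True, p12 = False, p13 = False.
Every clause has at least one true literal under this assignment.

p1=1  p2=0  p3=1  p4=0  p5=1  p6=1  p7=0  p8=1  p9=0  p10=0  p11=1  p12=0  p13=0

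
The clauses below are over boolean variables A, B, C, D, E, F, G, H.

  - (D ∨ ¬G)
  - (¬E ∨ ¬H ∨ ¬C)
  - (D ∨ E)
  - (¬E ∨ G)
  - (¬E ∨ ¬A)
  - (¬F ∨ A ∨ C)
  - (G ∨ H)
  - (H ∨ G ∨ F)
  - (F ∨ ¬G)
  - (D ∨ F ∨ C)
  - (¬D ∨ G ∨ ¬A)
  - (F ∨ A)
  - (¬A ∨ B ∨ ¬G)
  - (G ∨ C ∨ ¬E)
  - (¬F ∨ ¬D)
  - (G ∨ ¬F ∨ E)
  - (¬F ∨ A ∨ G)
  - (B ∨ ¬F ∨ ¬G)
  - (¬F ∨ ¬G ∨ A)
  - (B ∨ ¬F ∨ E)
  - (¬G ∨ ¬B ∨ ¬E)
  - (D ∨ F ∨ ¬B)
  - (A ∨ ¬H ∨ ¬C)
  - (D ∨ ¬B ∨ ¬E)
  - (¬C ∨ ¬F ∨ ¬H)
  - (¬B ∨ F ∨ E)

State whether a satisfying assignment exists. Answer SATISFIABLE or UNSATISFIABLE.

UNSATISFIABLE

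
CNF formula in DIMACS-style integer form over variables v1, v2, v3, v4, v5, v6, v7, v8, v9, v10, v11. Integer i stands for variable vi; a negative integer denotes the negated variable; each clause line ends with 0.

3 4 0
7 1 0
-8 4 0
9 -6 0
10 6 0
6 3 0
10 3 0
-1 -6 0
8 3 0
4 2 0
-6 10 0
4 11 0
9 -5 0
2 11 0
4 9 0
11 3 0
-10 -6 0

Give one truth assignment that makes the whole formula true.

v1 = F, v2 = F, v3 = T, v4 = T, v5 = T, v6 = F, v7 = T, v8 = F, v9 = T, v10 = T, v11 = T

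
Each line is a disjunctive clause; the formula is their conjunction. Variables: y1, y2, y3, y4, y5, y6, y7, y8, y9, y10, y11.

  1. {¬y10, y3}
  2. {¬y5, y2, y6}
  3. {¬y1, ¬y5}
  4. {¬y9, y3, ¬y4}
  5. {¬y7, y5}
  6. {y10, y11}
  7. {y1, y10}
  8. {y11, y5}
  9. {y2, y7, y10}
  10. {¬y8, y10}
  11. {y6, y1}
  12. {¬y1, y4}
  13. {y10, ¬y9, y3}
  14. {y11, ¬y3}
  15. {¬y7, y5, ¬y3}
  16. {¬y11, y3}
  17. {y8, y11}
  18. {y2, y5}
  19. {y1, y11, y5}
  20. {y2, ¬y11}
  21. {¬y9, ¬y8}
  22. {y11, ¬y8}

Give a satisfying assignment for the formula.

y1=False, y2=True, y3=True, y4=True, y5=True, y6=True, y7=False, y8=False, y9=True, y10=True, y11=True

Pure literal: y2 appears only positively; assign y2 = True.
Pure literal: y6 appears only positively; assign y6 = True.
Branch on y1: take y1 = False.
  then y10 is forced to True.
  then y3 is forced to True.
  then y11 is forced to True.
Set y5 = True and propagate.
For the remaining variables, y4 = True, y7 = False, y8 = False, y9 = True works.
Every clause has at least one true literal under this assignment.
Check each clause:
  1. {y3, ¬y10} — y3 is true.
  2. {¬y5, y6, y2} — y2 is true.
  3. {¬y1, ¬y5} — ¬y1 is true.
  4. {y3, ¬y9, ¬y4} — y3 is true.
  5. {¬y7, y5} — ¬y7 is true.
  6. {y11, y10} — y10 is true.
  7. {y1, y10} — y10 is true.
  8. {y11, y5} — y11 is true.
  9. {y2, y10, y7} — y10 is true.
  10. {¬y8, y10} — ¬y8 is true.
  11. {y1, y6} — y6 is true.
  12. {¬y1, y4} — y4 is true.
  13. {¬y9, y10, y3} — y10 is true.
  14. {y11, ¬y3} — y11 is true.
  15. {¬y7, y5, ¬y3} — ¬y7 is true.
  16. {¬y11, y3} — y3 is true.
  17. {y8, y11} — y11 is true.
  18. {y2, y5} — y2 is true.
  19. {y5, y11, y1} — y11 is true.
  20. {y2, ¬y11} — y2 is true.
  21. {¬y9, ¬y8} — ¬y8 is true.
  22. {¬y8, y11} — ¬y8 is true.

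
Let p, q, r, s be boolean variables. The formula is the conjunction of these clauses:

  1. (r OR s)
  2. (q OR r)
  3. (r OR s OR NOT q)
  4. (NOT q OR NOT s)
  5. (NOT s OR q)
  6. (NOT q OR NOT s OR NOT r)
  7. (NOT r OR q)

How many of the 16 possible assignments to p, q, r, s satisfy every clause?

2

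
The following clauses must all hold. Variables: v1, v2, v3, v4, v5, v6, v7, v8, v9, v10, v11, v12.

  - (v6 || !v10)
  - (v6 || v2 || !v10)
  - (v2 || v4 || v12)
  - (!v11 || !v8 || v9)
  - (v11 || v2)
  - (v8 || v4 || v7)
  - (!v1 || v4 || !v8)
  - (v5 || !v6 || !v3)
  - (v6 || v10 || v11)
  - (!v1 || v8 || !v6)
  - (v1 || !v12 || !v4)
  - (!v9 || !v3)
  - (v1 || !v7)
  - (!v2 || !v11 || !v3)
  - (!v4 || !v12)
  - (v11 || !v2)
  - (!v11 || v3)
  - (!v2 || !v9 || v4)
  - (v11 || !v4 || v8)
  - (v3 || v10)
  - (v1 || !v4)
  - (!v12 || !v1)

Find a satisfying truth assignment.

Set v1 = True and propagate.
  then v12 is forced to False.
Branch on v2: take v2 = False.
  then v4 is forced to True.
  then v11 is forced to True.
  then v3 is forced to True.
  then v9 is forced to False.
  then v8 is forced to False.
  then v6 is forced to False.
  then v10 is forced to False.
v5, v7 are now unconstrained; take v5 = False, v7 = True.
Every clause has at least one true literal under this assignment.

v1=T  v2=F  v3=T  v4=T  v5=F  v6=F  v7=T  v8=F  v9=F  v10=F  v11=T  v12=F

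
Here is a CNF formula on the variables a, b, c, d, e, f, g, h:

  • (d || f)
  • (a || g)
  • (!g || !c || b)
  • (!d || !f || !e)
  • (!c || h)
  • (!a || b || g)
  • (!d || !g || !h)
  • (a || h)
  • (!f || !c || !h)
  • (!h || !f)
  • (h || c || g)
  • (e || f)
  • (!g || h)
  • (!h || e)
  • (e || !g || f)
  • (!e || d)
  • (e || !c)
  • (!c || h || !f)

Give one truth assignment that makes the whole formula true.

a = 1, b = 1, c = 0, d = 1, e = 1, f = 0, g = 0, h = 1

Check each clause:
  1. (d || f) — d is true.
  2. (g || a) — a is true.
  3. (!c || !g || b) — !g is true.
  4. (!e || !f || !d) — !f is true.
  5. (!c || h) — h is true.
  6. (!a || b || g) — b is true.
  7. (!g || !d || !h) — !g is true.
  8. (h || a) — h is true.
  9. (!f || !c || !h) — !f is true.
  10. (!f || !h) — !f is true.
  11. (c || g || h) — h is true.
  12. (e || f) — e is true.
  13. (h || !g) — h is true.
  14. (e || !h) — e is true.
  15. (e || !g || f) — !g is true.
  16. (d || !e) — d is true.
  17. (e || !c) — e is true.
  18. (!f || !c || h) — h is true.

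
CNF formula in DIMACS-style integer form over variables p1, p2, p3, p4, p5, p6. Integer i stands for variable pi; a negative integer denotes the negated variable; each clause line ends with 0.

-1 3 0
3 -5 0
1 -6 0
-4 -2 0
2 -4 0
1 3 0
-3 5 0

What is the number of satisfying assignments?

6

Satisfying assignments:
  p1=0 p2=0 p3=1 p4=0 p5=1 p6=0
  p1=0 p2=1 p3=1 p4=0 p5=1 p6=0
  p1=1 p2=0 p3=1 p4=0 p5=1 p6=0
  p1=1 p2=0 p3=1 p4=0 p5=1 p6=1
  p1=1 p2=1 p3=1 p4=0 p5=1 p6=0
  p1=1 p2=1 p3=1 p4=0 p5=1 p6=1
That's 6 in total.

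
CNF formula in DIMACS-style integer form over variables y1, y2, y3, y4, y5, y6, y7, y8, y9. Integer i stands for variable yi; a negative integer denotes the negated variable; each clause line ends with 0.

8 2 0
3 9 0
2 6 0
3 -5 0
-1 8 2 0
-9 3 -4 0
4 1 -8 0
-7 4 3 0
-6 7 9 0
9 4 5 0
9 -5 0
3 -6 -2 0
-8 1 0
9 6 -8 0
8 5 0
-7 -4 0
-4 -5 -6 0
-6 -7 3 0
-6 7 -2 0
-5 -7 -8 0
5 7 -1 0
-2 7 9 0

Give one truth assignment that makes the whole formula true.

y1=T, y2=F, y3=T, y4=F, y5=F, y6=T, y7=T, y8=T, y9=T

y3 occurs only positively in the remaining clauses — set y3 = True.
Set y1 = True and propagate.
Branch on y2: take y2 = False.
  then y8 is forced to True.
  then y6 is forced to True.
The remaining clauses are satisfied by y4 = False, y5 = False, y7 = True, y9 = True.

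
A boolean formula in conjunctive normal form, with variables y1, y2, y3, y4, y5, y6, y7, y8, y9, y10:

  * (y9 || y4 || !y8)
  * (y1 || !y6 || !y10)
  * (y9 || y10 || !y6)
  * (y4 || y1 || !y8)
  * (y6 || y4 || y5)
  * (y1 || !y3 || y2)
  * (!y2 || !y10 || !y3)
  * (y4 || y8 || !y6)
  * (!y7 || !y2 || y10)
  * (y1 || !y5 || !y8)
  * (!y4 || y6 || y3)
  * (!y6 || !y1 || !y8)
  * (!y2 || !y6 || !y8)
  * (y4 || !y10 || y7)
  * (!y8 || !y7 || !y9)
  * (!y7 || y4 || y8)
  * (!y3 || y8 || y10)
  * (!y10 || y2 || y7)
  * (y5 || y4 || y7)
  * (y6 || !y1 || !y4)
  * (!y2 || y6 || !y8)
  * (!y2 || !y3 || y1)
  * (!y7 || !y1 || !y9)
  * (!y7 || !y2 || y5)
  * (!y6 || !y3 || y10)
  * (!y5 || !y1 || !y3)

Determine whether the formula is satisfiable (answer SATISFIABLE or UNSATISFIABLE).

Set y1 = False and propagate.
Branch on y2: take y2 = False.
  then y3 is forced to False.
Set y4 = True and propagate.
  then y6 is forced to True.
  then y10 is forced to False.
  then y9 is forced to True.
The remaining clauses are satisfied by y5 = False, y7 = True, y8 = False.
So y1=F, y2=F, y3=F, y4=T, y5=F, y6=T, y7=T, y8=F, y9=T, y10=F is a satisfying assignment.

SATISFIABLE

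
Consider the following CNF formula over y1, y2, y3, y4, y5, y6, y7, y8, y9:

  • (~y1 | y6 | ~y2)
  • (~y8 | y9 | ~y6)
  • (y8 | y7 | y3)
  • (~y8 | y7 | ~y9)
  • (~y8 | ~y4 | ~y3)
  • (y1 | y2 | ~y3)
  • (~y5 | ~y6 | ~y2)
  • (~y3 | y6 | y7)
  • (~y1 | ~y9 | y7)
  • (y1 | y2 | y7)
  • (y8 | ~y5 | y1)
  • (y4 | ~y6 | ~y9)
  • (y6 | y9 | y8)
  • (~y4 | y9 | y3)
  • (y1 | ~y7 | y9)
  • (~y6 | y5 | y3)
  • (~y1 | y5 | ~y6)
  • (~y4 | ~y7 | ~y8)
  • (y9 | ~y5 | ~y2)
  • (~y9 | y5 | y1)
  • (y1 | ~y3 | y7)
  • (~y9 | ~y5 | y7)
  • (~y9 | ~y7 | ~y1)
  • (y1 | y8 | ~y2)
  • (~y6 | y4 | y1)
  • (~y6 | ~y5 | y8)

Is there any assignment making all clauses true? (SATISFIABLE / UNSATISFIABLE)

SATISFIABLE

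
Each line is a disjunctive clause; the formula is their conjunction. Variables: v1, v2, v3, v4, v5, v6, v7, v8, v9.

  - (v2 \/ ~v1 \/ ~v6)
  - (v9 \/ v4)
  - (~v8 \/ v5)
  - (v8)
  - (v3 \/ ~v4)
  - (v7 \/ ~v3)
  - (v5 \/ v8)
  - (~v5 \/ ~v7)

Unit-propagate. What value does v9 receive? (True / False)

True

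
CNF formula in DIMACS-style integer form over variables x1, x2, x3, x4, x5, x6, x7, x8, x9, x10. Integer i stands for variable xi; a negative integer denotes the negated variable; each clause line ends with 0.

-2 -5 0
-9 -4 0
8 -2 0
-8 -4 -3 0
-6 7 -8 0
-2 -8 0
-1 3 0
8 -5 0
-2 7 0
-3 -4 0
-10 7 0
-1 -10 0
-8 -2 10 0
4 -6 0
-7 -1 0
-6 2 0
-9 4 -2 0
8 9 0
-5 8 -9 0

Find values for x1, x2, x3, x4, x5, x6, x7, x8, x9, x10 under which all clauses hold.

x1=0, x2=0, x3=0, x4=0, x5=1, x6=0, x7=1, x8=1, x9=1, x10=0

x1 occurs only negated in the remaining clauses — set x1 = False.
Pure literal: x6 appears only negated; assign x6 = False.
Branch on x2: take x2 = False.
Set x3 = False and propagate.
Branch on x4: take x4 = False.
The remaining clauses are satisfied by x5 = True, x7 = True, x8 = True, x9 = True, x10 = False.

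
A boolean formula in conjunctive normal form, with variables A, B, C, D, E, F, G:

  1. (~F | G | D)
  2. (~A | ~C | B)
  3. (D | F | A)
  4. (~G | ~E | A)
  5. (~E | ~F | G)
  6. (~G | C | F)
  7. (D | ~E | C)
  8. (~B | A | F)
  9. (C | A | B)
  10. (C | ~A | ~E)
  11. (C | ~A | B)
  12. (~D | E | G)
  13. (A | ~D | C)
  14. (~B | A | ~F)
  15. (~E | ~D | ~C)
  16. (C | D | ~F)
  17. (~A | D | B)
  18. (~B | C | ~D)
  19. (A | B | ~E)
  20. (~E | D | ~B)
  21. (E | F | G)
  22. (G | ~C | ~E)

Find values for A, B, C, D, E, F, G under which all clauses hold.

A=F, B=F, C=T, D=T, E=F, F=F, G=T

Check each clause:
  1. (D | ~F | G) — ~F is true.
  2. (~C | ~A | B) — ~A is true.
  3. (A | F | D) — D is true.
  4. (~E | ~G | A) — ~E is true.
  5. (~E | G | ~F) — ~F is true.
  6. (~G | F | C) — C is true.
  7. (~E | D | C) — C is true.
  8. (A | ~B | F) — ~B is true.
  9. (B | A | C) — C is true.
  10. (C | ~A | ~E) — C is true.
  11. (B | C | ~A) — C is true.
  12. (G | E | ~D) — G is true.
  13. (A | C | ~D) — C is true.
  14. (~B | A | ~F) — ~F is true.
  15. (~E | ~C | ~D) — ~E is true.
  16. (~F | C | D) — ~F is true.
  17. (D | B | ~A) — D is true.
  18. (~B | C | ~D) — C is true.
  19. (B | A | ~E) — ~E is true.
  20. (~E | ~B | D) — ~E is true.
  21. (G | E | F) — G is true.
  22. (~E | ~C | G) — ~E is true.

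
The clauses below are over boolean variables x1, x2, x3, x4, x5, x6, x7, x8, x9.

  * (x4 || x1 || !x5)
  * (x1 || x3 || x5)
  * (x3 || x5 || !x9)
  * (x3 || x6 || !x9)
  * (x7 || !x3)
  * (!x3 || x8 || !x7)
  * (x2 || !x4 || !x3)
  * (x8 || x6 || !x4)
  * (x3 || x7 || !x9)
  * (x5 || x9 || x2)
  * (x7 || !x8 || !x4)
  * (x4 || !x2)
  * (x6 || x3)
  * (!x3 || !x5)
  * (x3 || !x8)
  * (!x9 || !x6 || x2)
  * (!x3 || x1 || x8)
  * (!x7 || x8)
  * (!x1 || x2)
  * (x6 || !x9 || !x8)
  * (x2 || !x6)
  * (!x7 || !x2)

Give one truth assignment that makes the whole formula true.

Branch on x1: take x1 = True.
  then x2 is forced to True.
  then x4 is forced to True.
  then x7 is forced to False.
  then x3 is forced to False.
  then x9 is forced to False.
  then x8 is forced to False.
  then x6 is forced to True.
x5 is now unconstrained; take x5 = True.

x1=True, x2=True, x3=False, x4=True, x5=True, x6=True, x7=False, x8=False, x9=False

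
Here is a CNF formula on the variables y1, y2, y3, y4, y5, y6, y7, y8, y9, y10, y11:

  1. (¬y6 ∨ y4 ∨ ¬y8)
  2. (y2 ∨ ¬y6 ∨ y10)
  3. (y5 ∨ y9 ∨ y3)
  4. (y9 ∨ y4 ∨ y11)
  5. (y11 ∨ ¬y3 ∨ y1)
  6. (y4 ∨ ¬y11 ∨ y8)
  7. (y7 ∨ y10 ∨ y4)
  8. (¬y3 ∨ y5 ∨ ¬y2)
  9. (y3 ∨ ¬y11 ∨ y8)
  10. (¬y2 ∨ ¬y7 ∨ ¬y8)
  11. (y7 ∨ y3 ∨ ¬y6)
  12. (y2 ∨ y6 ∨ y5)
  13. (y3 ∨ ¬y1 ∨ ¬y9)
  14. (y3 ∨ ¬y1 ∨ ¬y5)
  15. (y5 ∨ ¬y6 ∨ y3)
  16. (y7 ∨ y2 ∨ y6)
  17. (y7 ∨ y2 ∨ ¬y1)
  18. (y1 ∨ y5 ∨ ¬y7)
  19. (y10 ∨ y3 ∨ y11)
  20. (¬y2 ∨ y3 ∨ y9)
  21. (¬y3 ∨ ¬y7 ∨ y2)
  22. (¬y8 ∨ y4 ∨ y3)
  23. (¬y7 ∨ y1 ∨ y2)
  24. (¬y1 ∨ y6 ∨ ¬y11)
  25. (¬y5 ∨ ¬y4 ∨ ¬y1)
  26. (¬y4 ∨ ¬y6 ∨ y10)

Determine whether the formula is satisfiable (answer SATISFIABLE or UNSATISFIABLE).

Set y1 = True and propagate.
Try y2 = True.
Set y3 = True and propagate.
  then y5 is forced to True.
  then y4 is forced to False.
The remaining clauses are satisfied by y6 = True, y7 = True, y8 = False, y9 = True, y10 = False, y11 = False.
Every clause has at least one true literal under this assignment.
So y1=T, y2=T, y3=T, y4=F, y5=T, y6=T, y7=T, y8=F, y9=T, y10=F, y11=F is a satisfying assignment.

SATISFIABLE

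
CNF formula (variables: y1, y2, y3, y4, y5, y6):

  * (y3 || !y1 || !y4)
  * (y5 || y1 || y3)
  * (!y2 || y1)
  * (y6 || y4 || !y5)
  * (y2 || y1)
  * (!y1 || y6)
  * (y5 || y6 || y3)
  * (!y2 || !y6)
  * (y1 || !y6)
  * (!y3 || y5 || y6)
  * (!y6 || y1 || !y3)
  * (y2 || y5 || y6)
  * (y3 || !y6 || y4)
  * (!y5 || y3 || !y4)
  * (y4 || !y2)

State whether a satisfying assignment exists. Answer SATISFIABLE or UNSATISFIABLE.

Try y1 = True.
  then y6 is forced to True.
  then y2 is forced to False.
For the remaining variables, y3 = True, y4 = True, y5 = False works.
Every clause has at least one true literal under this assignment.
So y1 = T, y2 = F, y3 = T, y4 = T, y5 = F, y6 = T is a satisfying assignment.

SATISFIABLE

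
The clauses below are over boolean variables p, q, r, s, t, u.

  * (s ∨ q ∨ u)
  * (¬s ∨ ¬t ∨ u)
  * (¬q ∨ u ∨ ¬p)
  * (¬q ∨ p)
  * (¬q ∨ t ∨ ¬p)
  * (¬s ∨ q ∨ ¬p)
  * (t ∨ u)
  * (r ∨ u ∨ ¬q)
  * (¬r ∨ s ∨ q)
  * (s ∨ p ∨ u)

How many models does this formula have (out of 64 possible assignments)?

Split on q, then u.
  q=1, u=1: remaining (p,r,s,t) ∈ {(1,0,0,1); (1,0,1,1); (1,1,0,1); (1,1,1,1)} — 4.
  q=1, u=0: a clause becomes empty — 0.
  q=0, u=1: t free; 4 ways for (p,r,s) × 2^1 = 8.
  q=0, u=0: a clause becomes empty — 0.
Total: 4 + 0 + 8 + 0 = 12.

12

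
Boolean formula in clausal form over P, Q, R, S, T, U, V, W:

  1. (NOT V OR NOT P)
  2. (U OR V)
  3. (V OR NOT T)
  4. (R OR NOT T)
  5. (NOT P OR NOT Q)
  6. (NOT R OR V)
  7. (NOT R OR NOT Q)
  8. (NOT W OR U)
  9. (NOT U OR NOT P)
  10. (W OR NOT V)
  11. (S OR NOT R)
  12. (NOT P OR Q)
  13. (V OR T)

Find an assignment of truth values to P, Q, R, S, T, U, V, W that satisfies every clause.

P=F  Q=T  R=F  S=T  T=F  U=T  V=T  W=T

Pure literal: P appears only negated; assign P = False.
S occurs only positively in the remaining clauses — set S = True.
Branch on Q: take Q = True.
  then R is forced to False.
  then T is forced to False.
  then V is forced to True.
  then W is forced to True.
  then U is forced to True.
Every clause has at least one true literal under this assignment.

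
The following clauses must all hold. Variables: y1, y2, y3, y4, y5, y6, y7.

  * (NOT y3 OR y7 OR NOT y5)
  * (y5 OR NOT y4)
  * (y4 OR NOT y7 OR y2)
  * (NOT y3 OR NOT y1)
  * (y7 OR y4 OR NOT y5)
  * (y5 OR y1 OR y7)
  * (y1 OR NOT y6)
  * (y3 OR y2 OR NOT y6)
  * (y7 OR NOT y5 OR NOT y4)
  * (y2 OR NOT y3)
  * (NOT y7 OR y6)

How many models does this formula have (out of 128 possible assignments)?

6

Satisfying assignments:
  y1=1 y2=0 y3=0 y4=0 y5=0 y6=0 y7=0
  y1=1 y2=1 y3=0 y4=0 y5=0 y6=0 y7=0
  y1=1 y2=1 y3=0 y4=0 y5=0 y6=1 y7=0
  y1=1 y2=1 y3=0 y4=0 y5=0 y6=1 y7=1
  y1=1 y2=1 y3=0 y4=0 y5=1 y6=1 y7=1
  y1=1 y2=1 y3=0 y4=1 y5=1 y6=1 y7=1
Count: 6.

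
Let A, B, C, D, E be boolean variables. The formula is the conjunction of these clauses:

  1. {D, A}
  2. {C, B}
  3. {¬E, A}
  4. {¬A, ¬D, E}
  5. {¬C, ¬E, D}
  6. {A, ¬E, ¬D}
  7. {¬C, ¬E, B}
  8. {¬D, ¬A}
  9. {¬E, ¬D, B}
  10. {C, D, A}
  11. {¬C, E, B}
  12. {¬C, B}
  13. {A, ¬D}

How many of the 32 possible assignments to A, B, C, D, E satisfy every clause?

The models are:
  A=T B=T C=F D=F E=F
  A=T B=T C=F D=F E=T
  A=T B=T C=T D=F E=F
That's 3 in total.

3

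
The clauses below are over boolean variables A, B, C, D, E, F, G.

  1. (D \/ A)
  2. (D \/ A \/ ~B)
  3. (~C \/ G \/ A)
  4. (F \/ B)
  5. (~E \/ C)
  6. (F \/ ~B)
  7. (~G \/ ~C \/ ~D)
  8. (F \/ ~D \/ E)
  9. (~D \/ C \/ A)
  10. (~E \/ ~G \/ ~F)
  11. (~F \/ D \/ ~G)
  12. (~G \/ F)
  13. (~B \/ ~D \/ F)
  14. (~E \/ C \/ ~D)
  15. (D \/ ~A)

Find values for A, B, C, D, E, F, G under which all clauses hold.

A=1, B=0, C=0, D=1, E=0, F=1, G=0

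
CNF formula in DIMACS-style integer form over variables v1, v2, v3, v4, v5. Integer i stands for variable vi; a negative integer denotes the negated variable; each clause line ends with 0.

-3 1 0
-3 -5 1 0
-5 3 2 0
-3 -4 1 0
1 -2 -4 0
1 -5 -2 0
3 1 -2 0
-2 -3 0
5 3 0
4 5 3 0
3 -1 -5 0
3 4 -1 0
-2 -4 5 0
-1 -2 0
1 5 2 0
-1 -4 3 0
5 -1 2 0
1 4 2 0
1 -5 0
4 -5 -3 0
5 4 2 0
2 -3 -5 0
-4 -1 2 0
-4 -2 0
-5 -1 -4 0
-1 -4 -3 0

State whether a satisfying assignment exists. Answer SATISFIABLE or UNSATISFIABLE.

v1 = True:
  propagation gives v2=False, v5=True, v3=True; an empty clause results — contradiction.
v1 = False:
  propagation gives v3=False, v2=False, v5=False; an empty clause results — contradiction.
Every branch closes, so no satisfying assignment exists.

UNSATISFIABLE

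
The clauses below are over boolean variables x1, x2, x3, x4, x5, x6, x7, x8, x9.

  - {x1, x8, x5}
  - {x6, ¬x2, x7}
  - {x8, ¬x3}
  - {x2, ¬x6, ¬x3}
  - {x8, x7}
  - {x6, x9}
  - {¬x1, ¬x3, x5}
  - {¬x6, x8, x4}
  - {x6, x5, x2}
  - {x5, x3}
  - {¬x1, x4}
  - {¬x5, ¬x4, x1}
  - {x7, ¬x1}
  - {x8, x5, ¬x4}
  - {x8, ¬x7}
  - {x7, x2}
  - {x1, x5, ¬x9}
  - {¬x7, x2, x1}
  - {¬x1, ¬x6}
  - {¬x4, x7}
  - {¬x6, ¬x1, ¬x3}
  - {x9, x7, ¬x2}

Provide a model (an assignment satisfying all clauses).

x1=False, x2=True, x3=True, x4=False, x5=True, x6=True, x7=False, x8=True, x9=True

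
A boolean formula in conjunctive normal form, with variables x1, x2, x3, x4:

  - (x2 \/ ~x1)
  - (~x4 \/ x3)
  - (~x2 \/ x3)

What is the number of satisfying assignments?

7

Satisfying assignments:
  x1=F x2=F x3=F x4=F
  x1=F x2=F x3=T x4=F
  x1=F x2=F x3=T x4=T
  x1=F x2=T x3=T x4=F
  x1=F x2=T x3=T x4=T
  x1=T x2=T x3=T x4=F
  x1=T x2=T x3=T x4=T
That's 7 in total.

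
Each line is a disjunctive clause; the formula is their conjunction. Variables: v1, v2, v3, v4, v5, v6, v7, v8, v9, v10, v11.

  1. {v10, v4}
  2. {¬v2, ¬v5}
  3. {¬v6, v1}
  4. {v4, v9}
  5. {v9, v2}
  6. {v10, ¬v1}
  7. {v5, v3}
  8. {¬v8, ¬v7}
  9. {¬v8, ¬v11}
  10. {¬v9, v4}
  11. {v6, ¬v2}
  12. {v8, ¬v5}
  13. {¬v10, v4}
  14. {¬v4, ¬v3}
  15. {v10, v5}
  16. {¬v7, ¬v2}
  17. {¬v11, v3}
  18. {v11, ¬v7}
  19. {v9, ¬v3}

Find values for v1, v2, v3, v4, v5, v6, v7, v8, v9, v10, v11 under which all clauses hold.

Pure literal: v7 appears only negated; assign v7 = False.
Branch on v1: take v1 = False.
  then v6 is forced to False.
  then v2 is forced to False.
  then v9 is forced to True.
  then v4 is forced to True.
  then v3 is forced to False.
  then v5 is forced to True.
  then v8 is forced to True.
  then v11 is forced to False.
v10 is now unconstrained; take v10 = False.
Check each clause:
  1. {v4, v10} — v4 is true.
  2. {¬v5, ¬v2} — ¬v2 is true.
  3. {¬v6, v1} — ¬v6 is true.
  4. {v9, v4} — v9 is true.
  5. {v9, v2} — v9 is true.
  6. {¬v1, v10} — ¬v1 is true.
  7. {v3, v5} — v5 is true.
  8. {¬v7, ¬v8} — ¬v7 is true.
  9. {¬v8, ¬v11} — ¬v11 is true.
  10. {v4, ¬v9} — v4 is true.
  11. {¬v2, v6} — ¬v2 is true.
  12. {¬v5, v8} — v8 is true.
  13. {v4, ¬v10} — v4 is true.
  14. {¬v4, ¬v3} — ¬v3 is true.
  15. {v5, v10} — v5 is true.
  16. {¬v2, ¬v7} — ¬v7 is true.
  17. {v3, ¬v11} — ¬v11 is true.
  18. {v11, ¬v7} — ¬v7 is true.
  19. {¬v3, v9} — v9 is true.

v1=F, v2=F, v3=F, v4=T, v5=T, v6=F, v7=F, v8=T, v9=T, v10=F, v11=F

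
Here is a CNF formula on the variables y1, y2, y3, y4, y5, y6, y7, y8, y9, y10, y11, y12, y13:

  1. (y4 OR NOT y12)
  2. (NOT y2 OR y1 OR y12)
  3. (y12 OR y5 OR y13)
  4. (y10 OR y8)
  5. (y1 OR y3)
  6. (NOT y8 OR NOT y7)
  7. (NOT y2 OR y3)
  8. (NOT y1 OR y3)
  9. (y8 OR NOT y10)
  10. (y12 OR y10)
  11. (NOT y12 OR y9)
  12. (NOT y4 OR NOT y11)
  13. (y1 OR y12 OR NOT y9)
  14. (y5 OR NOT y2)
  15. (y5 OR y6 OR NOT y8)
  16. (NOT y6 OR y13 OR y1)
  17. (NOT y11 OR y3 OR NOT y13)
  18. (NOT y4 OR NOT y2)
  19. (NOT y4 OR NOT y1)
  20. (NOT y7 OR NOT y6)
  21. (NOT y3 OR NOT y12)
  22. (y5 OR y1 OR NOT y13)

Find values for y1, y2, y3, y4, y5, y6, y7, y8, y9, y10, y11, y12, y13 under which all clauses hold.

y1=0, y2=0, y3=1, y4=1, y5=1, y6=0, y7=0, y8=1, y9=0, y10=1, y11=0, y12=0, y13=0

y2 occurs only negated in the remaining clauses — set y2 = False.
y5 occurs only positively in the remaining clauses — set y5 = True.
Branch on y1: take y1 = False.
  then y3 is forced to True.
  then y12 is forced to False.
  then y10 is forced to True.
  then y8 is forced to True.
  then y7 is forced to False.
  then y9 is forced to False.
Branch on y4: take y4 = True.
  then y11 is forced to False.
For the remaining variables, y6 = False, y13 = False works.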